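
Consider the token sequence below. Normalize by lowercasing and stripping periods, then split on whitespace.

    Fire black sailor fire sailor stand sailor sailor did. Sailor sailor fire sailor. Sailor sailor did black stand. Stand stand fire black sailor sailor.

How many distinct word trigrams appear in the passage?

19

24 tokens → 22 trigram windows in total.
Repeated trigrams (each contributes count−1 duplicates):
  fire black sailor: 2
  sailor fire sailor: 2
  sailor sailor did: 2
3 duplicate windows → 22 − 3 = 19 distinct.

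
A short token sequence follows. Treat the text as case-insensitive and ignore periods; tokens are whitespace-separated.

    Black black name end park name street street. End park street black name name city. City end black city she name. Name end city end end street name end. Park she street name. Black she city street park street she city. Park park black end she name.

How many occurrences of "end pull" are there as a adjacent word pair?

0

Scanning the 46 overlapping bigram windows for "end pull":
  (none found)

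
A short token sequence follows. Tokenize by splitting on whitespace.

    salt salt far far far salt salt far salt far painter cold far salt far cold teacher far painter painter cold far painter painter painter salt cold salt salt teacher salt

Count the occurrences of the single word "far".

9

Scanning the 31 tokens for "far":
  position 3: far
  position 4: far
  position 5: far
  position 8: far
  position 10: far
  position 13: far
  position 15: far
  position 18: far
  position 22: far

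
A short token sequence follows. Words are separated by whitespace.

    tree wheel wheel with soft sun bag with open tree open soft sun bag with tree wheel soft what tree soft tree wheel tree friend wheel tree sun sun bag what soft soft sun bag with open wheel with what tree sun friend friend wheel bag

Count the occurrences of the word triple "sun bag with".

3

Scanning the 44 overlapping trigram windows for "sun bag with":
  position 6–8: sun bag with
  position 13–15: sun bag with
  position 34–36: sun bag with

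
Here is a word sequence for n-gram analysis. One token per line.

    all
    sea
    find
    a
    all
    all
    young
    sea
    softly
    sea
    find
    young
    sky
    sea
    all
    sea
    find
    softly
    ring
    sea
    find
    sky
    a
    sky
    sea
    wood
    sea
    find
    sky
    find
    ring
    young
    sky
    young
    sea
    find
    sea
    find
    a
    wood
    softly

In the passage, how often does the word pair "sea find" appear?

Scanning the 40 overlapping bigram windows for "sea find":
  position 2–3: sea find
  position 10–11: sea find
  position 16–17: sea find
  position 20–21: sea find
  position 27–28: sea find
  position 35–36: sea find
  position 37–38: sea find

7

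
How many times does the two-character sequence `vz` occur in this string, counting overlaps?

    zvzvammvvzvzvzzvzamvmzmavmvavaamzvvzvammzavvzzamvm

7

Sliding a length-2 window over the 50 characters (49 positions):
  position 2–3: vz
  position 9–10: vz
  position 11–12: vz
  position 13–14: vz
  position 16–17: vz
  position 35–36: vz
  position 44–45: vz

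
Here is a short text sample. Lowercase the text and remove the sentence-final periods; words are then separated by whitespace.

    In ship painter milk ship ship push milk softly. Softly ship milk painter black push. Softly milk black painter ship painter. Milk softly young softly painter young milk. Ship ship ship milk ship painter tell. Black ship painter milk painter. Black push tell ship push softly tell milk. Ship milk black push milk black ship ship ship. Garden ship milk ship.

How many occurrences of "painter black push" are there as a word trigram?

Scanning the 59 overlapping trigram windows for "painter black push":
  position 13–15: painter black push
  position 40–42: painter black push

2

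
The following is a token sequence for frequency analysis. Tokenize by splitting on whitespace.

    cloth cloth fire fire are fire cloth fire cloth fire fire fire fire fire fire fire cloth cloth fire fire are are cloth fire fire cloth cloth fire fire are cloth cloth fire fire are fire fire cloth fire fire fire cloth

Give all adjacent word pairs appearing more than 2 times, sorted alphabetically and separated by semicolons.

cloth cloth; cloth fire; fire are; fire cloth; fire fire

Bigram counts meeting the condition (more than 2 times):
  cloth cloth: 4
  cloth fire: 8
  fire are: 4
  fire cloth: 6
  fire fire: 14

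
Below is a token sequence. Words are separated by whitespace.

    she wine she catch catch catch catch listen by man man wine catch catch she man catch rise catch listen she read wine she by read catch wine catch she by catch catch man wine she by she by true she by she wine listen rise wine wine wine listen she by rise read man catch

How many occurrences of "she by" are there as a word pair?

6

Scanning the 55 overlapping bigram windows for "she by":
  position 24–25: she by
  position 30–31: she by
  position 36–37: she by
  position 38–39: she by
  position 41–42: she by
  position 51–52: she by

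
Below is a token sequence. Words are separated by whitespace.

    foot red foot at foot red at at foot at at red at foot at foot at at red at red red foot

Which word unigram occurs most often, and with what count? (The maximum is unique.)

"at", 10 times

Unigram frequencies (highest first):
  at: 10
  foot: 7
  red: 6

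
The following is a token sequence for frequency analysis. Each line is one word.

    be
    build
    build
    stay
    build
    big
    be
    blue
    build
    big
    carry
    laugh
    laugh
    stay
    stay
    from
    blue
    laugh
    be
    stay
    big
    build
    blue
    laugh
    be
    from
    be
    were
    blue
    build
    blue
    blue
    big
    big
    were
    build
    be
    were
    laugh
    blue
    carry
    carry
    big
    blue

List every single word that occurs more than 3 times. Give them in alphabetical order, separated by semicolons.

be; big; blue; build; laugh; stay

Unigram counts meeting the condition (more than 3 times):
  be: 6
  big: 6
  blue: 8
  build: 7
  laugh: 5
  stay: 4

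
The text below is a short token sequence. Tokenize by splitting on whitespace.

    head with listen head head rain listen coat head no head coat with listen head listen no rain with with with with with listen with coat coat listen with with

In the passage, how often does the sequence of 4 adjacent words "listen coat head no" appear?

1

Scanning the 27 overlapping 4-gram windows for "listen coat head no":
  position 7–10: listen coat head no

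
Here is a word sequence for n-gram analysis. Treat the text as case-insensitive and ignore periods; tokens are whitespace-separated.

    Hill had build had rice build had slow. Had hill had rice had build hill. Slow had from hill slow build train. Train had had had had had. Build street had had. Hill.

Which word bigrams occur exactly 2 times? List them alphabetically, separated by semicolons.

build had; had hill; had rice; hill had; hill slow; slow had

Bigram counts meeting the condition (exactly 2 times):
  build had: 2
  had hill: 2
  had rice: 2
  hill had: 2
  hill slow: 2
  slow had: 2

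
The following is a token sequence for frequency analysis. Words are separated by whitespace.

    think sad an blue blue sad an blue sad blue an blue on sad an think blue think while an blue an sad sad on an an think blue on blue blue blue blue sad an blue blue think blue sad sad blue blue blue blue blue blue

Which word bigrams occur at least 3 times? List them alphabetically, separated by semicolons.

an blue; blue blue; blue sad; sad an; think blue

Bigram counts meeting the condition (at least 3 times):
  an blue: 5
  blue blue: 10
  blue sad: 4
  sad an: 4
  think blue: 3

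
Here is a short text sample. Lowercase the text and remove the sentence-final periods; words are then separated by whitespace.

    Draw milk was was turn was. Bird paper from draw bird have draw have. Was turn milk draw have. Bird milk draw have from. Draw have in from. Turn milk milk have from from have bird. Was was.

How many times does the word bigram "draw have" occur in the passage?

4

Scanning the 37 overlapping bigram windows for "draw have":
  position 13–14: draw have
  position 18–19: draw have
  position 22–23: draw have
  position 25–26: draw have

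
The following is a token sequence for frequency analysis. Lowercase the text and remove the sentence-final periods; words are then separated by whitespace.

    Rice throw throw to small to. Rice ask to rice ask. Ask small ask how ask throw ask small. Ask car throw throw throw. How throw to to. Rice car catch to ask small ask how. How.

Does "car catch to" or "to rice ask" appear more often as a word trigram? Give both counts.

"car catch to": 1 occurrence
"to rice ask": 2 occurrences

"to rice ask" (2 vs 1)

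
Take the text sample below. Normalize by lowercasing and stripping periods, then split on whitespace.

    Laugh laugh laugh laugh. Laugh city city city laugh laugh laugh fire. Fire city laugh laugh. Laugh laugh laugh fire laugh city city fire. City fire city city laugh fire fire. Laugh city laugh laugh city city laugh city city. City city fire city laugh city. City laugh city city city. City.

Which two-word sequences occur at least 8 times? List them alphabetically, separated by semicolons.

city city; laugh laugh

Bigram counts meeting the condition (at least 8 times):
  city city: 12
  laugh laugh: 11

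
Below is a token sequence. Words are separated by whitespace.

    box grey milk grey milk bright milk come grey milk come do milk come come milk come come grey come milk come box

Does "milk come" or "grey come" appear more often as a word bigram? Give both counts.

"milk come": 5 occurrences
"grey come": 1 occurrence

"milk come" (5 vs 1)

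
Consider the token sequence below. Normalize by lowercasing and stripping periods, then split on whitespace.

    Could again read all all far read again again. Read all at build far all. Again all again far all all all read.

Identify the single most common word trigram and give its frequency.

Trigram frequencies (highest first):
  again read all: 2
  could again read: 1
  read all all: 1
  all all far: 1
  all far read: 1
  far read again: 1
  … (14 more, each ≤ 1)

"again read all", 2 times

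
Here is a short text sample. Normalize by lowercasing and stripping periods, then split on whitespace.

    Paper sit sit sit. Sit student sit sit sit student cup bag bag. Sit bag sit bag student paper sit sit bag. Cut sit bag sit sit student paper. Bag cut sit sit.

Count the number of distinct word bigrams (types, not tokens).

33 tokens → 32 bigram windows in total.
Repeated bigrams (each contributes count−1 duplicates):
  sit sit: 8
  sit bag: 4
  bag sit: 3
  sit student: 3
  bag cut: 2
  cut sit: 2
  paper sit: 2
  student paper: 2
18 duplicate windows → 32 − 18 = 14 distinct.

14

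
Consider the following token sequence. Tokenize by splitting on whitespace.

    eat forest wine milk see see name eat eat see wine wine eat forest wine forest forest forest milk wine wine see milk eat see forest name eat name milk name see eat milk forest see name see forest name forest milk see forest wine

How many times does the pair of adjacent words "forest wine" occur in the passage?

Scanning the 44 overlapping bigram windows for "forest wine":
  position 2–3: forest wine
  position 14–15: forest wine
  position 44–45: forest wine

3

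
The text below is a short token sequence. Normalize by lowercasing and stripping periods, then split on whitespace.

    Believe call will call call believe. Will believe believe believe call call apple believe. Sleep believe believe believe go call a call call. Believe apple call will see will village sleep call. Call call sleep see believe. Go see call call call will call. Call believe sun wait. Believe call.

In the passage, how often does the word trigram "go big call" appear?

Scanning the 48 overlapping trigram windows for "go big call":
  (none found)

0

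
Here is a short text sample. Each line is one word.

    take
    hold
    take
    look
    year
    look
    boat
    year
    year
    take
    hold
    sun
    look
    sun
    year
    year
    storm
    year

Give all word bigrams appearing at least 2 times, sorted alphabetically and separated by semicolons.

take hold; year year

Bigram counts meeting the condition (at least 2 times):
  take hold: 2
  year year: 2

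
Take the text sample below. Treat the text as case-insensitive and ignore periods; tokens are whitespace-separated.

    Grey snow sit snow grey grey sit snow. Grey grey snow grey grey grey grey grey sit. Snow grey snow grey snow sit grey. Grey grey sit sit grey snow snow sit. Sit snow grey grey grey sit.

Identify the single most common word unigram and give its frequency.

Unigram frequencies (highest first):
  grey: 19
  snow: 10
  sit: 9

"grey", 19 times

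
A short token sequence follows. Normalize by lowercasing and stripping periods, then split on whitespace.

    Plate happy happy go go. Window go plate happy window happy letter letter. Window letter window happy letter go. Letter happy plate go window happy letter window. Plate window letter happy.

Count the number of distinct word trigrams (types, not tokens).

31 tokens → 29 trigram windows in total.
Repeated trigrams (each contributes count−1 duplicates):
  window happy letter: 3
2 duplicate windows → 29 − 2 = 27 distinct.

27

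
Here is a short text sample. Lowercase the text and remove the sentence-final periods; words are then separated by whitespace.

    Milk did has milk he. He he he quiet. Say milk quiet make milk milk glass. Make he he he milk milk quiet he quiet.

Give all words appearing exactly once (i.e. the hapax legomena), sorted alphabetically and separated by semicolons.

Unigram counts meeting the condition (exactly once (i.e. the hapax legomena)):
  did: 1
  glass: 1
  has: 1
  say: 1

did; glass; has; say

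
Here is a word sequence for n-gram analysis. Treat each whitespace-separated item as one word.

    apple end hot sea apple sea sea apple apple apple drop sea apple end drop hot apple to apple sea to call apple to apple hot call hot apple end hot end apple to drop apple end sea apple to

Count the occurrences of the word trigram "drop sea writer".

Scanning the 38 overlapping trigram windows for "drop sea writer":
  (none found)

0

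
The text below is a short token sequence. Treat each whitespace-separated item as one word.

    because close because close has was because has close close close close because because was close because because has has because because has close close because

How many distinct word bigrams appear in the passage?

26 tokens → 25 bigram windows in total.
Repeated bigrams (each contributes count−1 duplicates):
  close because: 4
  close close: 4
  because because: 3
  because has: 3
  because close: 2
  has close: 2
12 duplicate windows → 25 − 12 = 13 distinct.

13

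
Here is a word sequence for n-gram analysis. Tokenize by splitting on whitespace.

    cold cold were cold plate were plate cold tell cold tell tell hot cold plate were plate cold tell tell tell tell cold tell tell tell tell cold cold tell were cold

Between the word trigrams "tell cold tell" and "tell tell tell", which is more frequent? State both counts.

"tell cold tell": 2 occurrences
"tell tell tell": 4 occurrences

"tell tell tell" (4 vs 2)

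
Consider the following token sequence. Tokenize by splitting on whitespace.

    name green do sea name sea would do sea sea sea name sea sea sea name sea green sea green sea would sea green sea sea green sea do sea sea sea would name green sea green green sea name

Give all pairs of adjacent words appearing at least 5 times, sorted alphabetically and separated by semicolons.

green sea; sea green; sea sea

Bigram counts meeting the condition (at least 5 times):
  green sea: 6
  sea green: 5
  sea sea: 7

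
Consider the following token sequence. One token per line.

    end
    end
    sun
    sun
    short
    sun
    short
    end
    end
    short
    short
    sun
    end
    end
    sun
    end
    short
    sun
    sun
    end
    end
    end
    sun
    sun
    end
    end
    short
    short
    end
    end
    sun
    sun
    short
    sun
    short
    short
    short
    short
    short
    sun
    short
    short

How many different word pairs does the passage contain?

42 tokens → 41 bigram windows in total.
Repeated bigrams (each contributes count−1 duplicates):
  end end: 7
  short short: 7
  short sun: 5
  sun short: 5
  end sun: 4
  sun end: 4
  sun sun: 4
  end short: 3
  … (1 more repeated)
32 duplicate windows → 41 − 32 = 9 distinct.

9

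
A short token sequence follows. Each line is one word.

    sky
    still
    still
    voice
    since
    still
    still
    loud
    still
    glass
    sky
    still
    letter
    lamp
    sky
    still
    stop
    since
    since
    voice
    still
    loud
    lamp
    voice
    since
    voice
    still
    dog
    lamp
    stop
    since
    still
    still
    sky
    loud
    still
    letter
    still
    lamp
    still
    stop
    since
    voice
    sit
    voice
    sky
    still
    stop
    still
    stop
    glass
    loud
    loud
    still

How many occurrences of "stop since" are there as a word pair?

3

Scanning the 53 overlapping bigram windows for "stop since":
  position 17–18: stop since
  position 30–31: stop since
  position 41–42: stop since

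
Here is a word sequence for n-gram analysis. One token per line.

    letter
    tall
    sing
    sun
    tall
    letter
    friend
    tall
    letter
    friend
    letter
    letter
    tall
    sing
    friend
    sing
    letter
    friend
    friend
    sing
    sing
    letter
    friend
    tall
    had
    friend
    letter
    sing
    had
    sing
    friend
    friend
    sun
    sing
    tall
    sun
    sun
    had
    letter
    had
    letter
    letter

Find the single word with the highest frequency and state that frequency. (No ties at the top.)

"letter", 11 times

Unigram frequencies (highest first):
  letter: 11
  friend: 9
  sing: 8
  tall: 6
  sun: 4
  had: 4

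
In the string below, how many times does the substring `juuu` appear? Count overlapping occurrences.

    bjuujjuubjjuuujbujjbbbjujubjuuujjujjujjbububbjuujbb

Sliding a length-4 window over the 51 characters (48 positions):
  position 11–14: juuu
  position 28–31: juuu

2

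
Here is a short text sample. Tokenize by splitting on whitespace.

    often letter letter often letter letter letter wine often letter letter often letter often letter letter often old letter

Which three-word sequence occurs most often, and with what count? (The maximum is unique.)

"often letter letter", 4 times

Trigram frequencies (highest first):
  often letter letter: 4
  letter letter often: 3
  letter often letter: 3
  letter letter letter: 1
  letter letter wine: 1
  letter wine often: 1
  … (4 more, each ≤ 1)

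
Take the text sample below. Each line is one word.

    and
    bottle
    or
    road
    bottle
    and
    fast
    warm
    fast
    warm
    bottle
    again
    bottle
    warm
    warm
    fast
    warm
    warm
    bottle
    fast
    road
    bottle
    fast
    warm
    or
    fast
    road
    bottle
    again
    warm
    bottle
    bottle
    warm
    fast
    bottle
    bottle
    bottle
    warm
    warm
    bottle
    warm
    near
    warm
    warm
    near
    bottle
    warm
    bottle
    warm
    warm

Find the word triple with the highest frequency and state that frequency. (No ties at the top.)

"bottle warm warm", 3 times

Trigram frequencies (highest first):
  bottle warm warm: 3
  warm fast warm: 2
  warm warm bottle: 2
  fast road bottle: 2
  bottle bottle warm: 2
  warm bottle warm: 2
  … (35 more, each ≤ 1)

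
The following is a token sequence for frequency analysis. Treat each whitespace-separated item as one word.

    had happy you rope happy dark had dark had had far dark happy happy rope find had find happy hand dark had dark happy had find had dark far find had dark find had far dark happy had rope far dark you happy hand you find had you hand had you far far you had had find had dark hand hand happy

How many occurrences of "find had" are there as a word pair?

Scanning the 61 overlapping bigram windows for "find had":
  position 16–17: find had
  position 26–27: find had
  position 30–31: find had
  position 33–34: find had
  position 46–47: find had
  position 57–58: find had

6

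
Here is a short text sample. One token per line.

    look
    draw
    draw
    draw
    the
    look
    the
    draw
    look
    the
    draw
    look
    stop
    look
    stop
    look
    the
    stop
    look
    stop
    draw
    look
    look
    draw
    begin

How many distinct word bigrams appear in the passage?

13

25 tokens → 24 bigram windows in total.
Repeated bigrams (each contributes count−1 duplicates):
  draw look: 3
  look stop: 3
  look the: 3
  stop look: 3
  draw draw: 2
  look draw: 2
  the draw: 2
11 duplicate windows → 24 − 11 = 13 distinct.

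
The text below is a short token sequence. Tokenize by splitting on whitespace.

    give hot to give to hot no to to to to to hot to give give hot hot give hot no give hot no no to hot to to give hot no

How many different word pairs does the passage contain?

32 tokens → 31 bigram windows in total.
Repeated bigrams (each contributes count−1 duplicates):
  give hot: 5
  to to: 5
  hot no: 4
  hot to: 3
  to give: 3
  to hot: 3
  no to: 2
18 duplicate windows → 31 − 18 = 13 distinct.

13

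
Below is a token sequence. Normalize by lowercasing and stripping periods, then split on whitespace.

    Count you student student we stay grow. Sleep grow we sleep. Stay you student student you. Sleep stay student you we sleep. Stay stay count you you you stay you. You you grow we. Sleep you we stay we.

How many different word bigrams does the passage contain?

39 tokens → 38 bigram windows in total.
Repeated bigrams (each contributes count−1 duplicates):
  you you: 4
  sleep stay: 3
  we sleep: 3
  count you: 2
  grow we: 2
  stay you: 2
  student student: 2
  student you: 2
  … (3 more repeated)
15 duplicate windows → 38 − 15 = 23 distinct.

23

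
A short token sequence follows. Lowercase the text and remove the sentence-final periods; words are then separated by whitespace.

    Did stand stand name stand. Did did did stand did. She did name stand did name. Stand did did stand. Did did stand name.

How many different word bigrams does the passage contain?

9

24 tokens → 23 bigram windows in total.
Repeated bigrams (each contributes count−1 duplicates):
  stand did: 5
  did did: 4
  did stand: 4
  name stand: 3
  did name: 2
  stand name: 2
14 duplicate windows → 23 − 14 = 9 distinct.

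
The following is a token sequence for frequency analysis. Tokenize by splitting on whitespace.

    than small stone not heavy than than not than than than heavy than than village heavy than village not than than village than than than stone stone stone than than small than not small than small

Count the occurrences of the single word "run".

Scanning the 36 tokens for "run":
  (none found)

0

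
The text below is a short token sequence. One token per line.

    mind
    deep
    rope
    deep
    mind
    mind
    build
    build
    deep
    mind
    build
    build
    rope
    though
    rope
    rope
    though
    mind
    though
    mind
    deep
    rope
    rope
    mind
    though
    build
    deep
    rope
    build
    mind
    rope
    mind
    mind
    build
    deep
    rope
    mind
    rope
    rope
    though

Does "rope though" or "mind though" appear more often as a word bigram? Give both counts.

"rope though" (3 vs 2)

"rope though": 3 occurrences
"mind though": 2 occurrences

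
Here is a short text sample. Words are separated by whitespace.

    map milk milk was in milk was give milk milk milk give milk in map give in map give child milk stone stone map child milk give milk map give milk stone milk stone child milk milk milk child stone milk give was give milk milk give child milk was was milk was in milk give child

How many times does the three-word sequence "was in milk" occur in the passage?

2

Scanning the 55 overlapping trigram windows for "was in milk":
  position 4–6: was in milk
  position 53–55: was in milk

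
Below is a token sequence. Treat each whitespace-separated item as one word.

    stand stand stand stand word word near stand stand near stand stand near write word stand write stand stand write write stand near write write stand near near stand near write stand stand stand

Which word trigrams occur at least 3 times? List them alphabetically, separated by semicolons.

stand near write; stand stand stand

Trigram counts meeting the condition (at least 3 times):
  stand near write: 3
  stand stand stand: 3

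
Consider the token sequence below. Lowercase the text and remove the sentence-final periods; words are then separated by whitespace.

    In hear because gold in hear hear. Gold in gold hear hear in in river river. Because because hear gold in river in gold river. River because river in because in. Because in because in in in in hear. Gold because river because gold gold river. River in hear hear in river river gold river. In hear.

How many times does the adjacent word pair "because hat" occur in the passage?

0

Scanning the 56 overlapping bigram windows for "because hat":
  (none found)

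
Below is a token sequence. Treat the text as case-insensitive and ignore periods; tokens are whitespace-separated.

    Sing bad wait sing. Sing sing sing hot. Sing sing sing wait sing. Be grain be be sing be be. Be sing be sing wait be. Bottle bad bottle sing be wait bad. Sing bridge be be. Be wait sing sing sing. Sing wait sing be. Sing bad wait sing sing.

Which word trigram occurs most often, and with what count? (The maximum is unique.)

Trigram frequencies (highest first):
  sing sing sing: 5
  wait sing sing: 3
  sing bad wait: 2
  bad wait sing: 2
  sing sing wait: 2
  sing wait sing: 2
  … (28 more, each ≤ 2)

"sing sing sing", 5 times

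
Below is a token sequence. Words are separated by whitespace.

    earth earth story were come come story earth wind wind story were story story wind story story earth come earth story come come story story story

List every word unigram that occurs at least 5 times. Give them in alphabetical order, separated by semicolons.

come; earth; story

Unigram counts meeting the condition (at least 5 times):
  come: 5
  earth: 5
  story: 11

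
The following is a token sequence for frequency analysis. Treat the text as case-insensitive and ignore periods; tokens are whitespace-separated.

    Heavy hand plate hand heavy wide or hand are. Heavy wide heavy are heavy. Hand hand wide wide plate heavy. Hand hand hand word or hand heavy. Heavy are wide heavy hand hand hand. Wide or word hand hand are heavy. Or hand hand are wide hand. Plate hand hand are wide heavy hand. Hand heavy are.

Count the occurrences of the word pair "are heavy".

Scanning the 56 overlapping bigram windows for "are heavy":
  position 9–10: are heavy
  position 13–14: are heavy
  position 40–41: are heavy

3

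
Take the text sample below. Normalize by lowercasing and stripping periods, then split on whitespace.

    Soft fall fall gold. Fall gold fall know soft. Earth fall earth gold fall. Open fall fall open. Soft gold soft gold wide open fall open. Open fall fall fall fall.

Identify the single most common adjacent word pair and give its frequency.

Bigram frequencies (highest first):
  fall fall: 5
  gold fall: 3
  fall open: 3
  open fall: 3
  fall gold: 2
  soft gold: 2
  … (12 more, each ≤ 1)

"fall fall", 5 times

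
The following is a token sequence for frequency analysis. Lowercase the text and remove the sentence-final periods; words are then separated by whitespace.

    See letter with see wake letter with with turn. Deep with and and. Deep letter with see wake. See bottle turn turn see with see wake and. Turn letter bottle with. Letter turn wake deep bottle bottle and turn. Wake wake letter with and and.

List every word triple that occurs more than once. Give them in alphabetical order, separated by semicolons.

letter with see; wake letter with; with and and; with see wake

Trigram counts meeting the condition (more than once):
  letter with see: 2
  wake letter with: 2
  with and and: 2
  with see wake: 3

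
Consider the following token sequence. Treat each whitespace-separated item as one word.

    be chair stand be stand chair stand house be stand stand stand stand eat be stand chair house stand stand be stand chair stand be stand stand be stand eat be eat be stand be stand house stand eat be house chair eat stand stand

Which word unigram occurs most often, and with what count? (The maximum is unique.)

Unigram frequencies (highest first):
  stand: 20
  be: 11
  chair: 5
  eat: 5
  house: 4

"stand", 20 times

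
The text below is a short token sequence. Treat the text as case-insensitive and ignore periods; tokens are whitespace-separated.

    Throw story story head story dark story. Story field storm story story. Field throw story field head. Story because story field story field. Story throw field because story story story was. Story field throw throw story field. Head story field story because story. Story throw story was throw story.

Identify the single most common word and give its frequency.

Unigram frequencies (highest first):
  story: 23
  field: 9
  throw: 7
  head: 3
  because: 3
  was: 2
  … (2 more, each ≤ 1)

"story", 23 times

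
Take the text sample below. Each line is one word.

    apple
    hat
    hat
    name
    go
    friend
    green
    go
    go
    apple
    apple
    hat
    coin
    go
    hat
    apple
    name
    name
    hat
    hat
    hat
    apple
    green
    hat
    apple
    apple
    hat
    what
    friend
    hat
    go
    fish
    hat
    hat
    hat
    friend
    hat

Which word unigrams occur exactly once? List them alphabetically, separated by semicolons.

coin; fish; what

Unigram counts meeting the condition (exactly once):
  coin: 1
  fish: 1
  what: 1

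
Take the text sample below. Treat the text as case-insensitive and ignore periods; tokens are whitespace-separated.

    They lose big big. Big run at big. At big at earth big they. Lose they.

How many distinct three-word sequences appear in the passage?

16 tokens → 14 trigram windows in total.
Repeated trigrams (each contributes count−1 duplicates):
  at big at: 2
1 duplicate windows → 14 − 1 = 13 distinct.

13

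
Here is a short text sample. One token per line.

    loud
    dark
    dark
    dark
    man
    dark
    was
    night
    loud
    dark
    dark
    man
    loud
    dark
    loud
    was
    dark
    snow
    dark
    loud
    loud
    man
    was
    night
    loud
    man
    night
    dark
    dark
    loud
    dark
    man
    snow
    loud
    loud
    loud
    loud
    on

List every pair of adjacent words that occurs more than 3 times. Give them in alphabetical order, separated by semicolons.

dark dark; loud dark; loud loud

Bigram counts meeting the condition (more than 3 times):
  dark dark: 4
  loud dark: 4
  loud loud: 4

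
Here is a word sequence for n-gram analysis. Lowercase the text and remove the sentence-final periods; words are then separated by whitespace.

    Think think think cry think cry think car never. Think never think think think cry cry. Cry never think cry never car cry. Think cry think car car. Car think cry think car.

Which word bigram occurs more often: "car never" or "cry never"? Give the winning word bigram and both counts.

"cry never" (2 vs 1)

"car never": 1 occurrence
"cry never": 2 occurrences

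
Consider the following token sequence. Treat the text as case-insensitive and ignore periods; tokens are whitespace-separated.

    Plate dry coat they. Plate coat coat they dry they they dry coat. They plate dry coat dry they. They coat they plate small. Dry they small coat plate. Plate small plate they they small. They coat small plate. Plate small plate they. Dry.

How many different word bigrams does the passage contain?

21

44 tokens → 43 bigram windows in total.
Repeated bigrams (each contributes count−1 duplicates):
  coat they: 4
  dry coat: 3
  dry they: 3
  plate small: 3
  small plate: 3
  they dry: 3
  they plate: 3
  they they: 3
  … (5 more repeated)
22 duplicate windows → 43 − 22 = 21 distinct.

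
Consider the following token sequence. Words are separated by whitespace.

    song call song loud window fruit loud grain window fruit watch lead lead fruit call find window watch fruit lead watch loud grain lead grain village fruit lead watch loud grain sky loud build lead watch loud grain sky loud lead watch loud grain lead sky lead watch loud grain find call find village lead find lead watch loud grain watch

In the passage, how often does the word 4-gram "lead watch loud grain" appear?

Scanning the 58 overlapping 4-gram windows for "lead watch loud grain":
  position 20–23: lead watch loud grain
  position 28–31: lead watch loud grain
  position 35–38: lead watch loud grain
  position 41–44: lead watch loud grain
  position 47–50: lead watch loud grain
  position 57–60: lead watch loud grain

6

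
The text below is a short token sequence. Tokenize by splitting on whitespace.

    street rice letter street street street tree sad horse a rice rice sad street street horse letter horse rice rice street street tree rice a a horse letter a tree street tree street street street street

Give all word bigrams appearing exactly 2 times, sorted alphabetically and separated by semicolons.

horse letter; rice rice; tree street

Bigram counts meeting the condition (exactly 2 times):
  horse letter: 2
  rice rice: 2
  tree street: 2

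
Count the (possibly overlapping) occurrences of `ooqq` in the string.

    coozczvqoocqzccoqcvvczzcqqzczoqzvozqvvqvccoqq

0

Sliding a length-4 window over the 45 characters (42 positions):
  (no match at any position)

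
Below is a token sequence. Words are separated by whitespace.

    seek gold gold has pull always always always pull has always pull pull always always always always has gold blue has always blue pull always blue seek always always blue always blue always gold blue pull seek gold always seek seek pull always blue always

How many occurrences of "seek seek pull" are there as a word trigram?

1

Scanning the 43 overlapping trigram windows for "seek seek pull":
  position 40–42: seek seek pull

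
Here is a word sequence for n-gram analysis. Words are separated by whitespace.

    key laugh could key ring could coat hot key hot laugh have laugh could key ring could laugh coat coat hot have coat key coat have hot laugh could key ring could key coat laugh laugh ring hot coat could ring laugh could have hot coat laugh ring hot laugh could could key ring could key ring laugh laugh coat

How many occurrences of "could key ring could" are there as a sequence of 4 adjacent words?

Scanning the 57 overlapping 4-gram windows for "could key ring could":
  position 3–6: could key ring could
  position 14–17: could key ring could
  position 29–32: could key ring could
  position 52–55: could key ring could

4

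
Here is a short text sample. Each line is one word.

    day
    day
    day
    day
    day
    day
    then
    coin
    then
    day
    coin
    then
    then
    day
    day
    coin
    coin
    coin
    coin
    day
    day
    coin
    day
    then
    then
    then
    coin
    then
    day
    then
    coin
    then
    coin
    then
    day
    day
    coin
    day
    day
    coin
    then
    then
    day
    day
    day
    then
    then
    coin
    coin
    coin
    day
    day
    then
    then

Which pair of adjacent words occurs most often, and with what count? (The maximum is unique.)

"day day", 12 times

Bigram frequencies (highest first):
  day day: 12
  coin then: 6
  then then: 6
  day then: 5
  then coin: 5
  then day: 5
  … (3 more, each ≤ 5)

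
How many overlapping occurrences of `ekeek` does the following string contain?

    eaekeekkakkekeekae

2

Sliding a length-5 window over the 18 characters (14 positions):
  position 3–7: ekeek
  position 12–16: ekeek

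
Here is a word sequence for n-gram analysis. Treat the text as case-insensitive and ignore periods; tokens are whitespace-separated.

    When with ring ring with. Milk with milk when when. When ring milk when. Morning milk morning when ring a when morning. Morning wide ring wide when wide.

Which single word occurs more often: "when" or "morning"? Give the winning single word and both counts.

"when" (8 vs 4)

"when": 8 occurrences
"morning": 4 occurrences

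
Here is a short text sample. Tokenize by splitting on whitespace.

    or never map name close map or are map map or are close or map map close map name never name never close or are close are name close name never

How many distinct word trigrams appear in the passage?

27

31 tokens → 29 trigram windows in total.
Repeated trigrams (each contributes count−1 duplicates):
  map or are: 2
  or are close: 2
2 duplicate windows → 29 − 2 = 27 distinct.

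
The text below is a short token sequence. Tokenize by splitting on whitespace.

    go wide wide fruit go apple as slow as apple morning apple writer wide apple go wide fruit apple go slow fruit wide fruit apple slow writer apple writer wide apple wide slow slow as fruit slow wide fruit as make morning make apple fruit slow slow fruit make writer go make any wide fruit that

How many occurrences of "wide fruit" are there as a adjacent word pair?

5

Scanning the 55 overlapping bigram windows for "wide fruit":
  position 3–4: wide fruit
  position 17–18: wide fruit
  position 23–24: wide fruit
  position 38–39: wide fruit
  position 54–55: wide fruit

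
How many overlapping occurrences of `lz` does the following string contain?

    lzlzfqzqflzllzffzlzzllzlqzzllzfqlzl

Sliding a length-2 window over the 35 characters (34 positions):
  position 1–2: lz
  position 3–4: lz
  position 10–11: lz
  position 13–14: lz
  position 18–19: lz
  position 22–23: lz
  position 29–30: lz
  position 33–34: lz

8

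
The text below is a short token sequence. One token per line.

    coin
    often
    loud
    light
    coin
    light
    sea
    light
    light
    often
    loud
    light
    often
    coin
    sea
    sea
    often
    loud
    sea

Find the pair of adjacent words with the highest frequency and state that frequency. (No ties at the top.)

"often loud", 3 times

Bigram frequencies (highest first):
  often loud: 3
  loud light: 2
  light often: 2
  coin often: 1
  light coin: 1
  coin light: 1
  … (8 more, each ≤ 1)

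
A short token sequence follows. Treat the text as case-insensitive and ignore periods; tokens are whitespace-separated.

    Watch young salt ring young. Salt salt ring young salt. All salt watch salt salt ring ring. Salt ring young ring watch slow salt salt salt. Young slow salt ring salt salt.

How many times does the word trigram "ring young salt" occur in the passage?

Scanning the 30 overlapping trigram windows for "ring young salt":
  position 4–6: ring young salt
  position 8–10: ring young salt

2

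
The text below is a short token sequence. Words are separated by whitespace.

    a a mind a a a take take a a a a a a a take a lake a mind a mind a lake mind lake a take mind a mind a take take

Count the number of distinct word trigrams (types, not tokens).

34 tokens → 32 trigram windows in total.
Repeated trigrams (each contributes count−1 duplicates):
  a a a: 6
  a mind a: 4
  a a take: 2
  a take take: 2
  mind a mind: 2
11 duplicate windows → 32 − 11 = 21 distinct.

21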